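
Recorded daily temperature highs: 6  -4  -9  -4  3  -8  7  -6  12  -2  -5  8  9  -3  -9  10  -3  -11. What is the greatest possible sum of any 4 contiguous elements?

13

6 -4 -9 -4 → sum -11
-4 -9 -4 3 → sum -14
-9 -4 3 -8 → sum -18
-4 3 -8 7 → sum -2
3 -8 7 -6 → sum -4
-8 7 -6 12 → sum 5
7 -6 12 -2 → sum 11
-6 12 -2 -5 → sum -1
12 -2 -5 8 → sum 13
-2 -5 8 9 → sum 10
-5 8 9 -3 → sum 9
8 9 -3 -9 → sum 5
9 -3 -9 10 → sum 7
-3 -9 10 -3 → sum -5
-9 10 -3 -11 → sum -13
Greatest of these is 13.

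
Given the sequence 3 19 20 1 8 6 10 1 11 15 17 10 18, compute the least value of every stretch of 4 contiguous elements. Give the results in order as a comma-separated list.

[3, 19, 20, 1] → min 1
[19, 20, 1, 8] → min 1
[20, 1, 8, 6] → min 1
[1, 8, 6, 10] → min 1
[8, 6, 10, 1] → min 1
[6, 10, 1, 11] → min 1
[10, 1, 11, 15] → min 1
[1, 11, 15, 17] → min 1
[11, 15, 17, 10] → min 10
[15, 17, 10, 18] → min 10

1, 1, 1, 1, 1, 1, 1, 1, 10, 10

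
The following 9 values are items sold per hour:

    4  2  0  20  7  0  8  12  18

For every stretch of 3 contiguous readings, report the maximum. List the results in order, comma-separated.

4 2 0 → max 4
2 0 20 → max 20
0 20 7 → max 20
20 7 0 → max 20
7 0 8 → max 8
0 8 12 → max 12
8 12 18 → max 18

4, 20, 20, 20, 8, 12, 18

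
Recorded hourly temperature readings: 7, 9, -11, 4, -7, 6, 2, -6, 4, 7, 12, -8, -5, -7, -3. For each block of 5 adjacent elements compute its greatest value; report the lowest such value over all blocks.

Window maxs for each of the 11 positions:
7 9 -11 4 -7 → max 9
9 -11 4 -7 6 → max 9
-11 4 -7 6 2 → max 6
4 -7 6 2 -6 → max 6
-7 6 2 -6 4 → max 6
6 2 -6 4 7 → max 7
2 -6 4 7 12 → max 12
-6 4 7 12 -8 → max 12
4 7 12 -8 -5 → max 12
7 12 -8 -5 -7 → max 12
12 -8 -5 -7 -3 → max 12
Lowest of these is 6.

6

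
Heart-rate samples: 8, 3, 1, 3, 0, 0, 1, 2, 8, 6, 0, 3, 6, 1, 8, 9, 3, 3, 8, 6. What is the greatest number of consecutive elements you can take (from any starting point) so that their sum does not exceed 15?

add 8: [8] sum 8, len 1
add 3: [8, 3] sum 11, len 2
add 1: [8, 3, 1] sum 12, len 3
add 3: [8, 3, 1, 3] sum 15, len 4
add 0: [8, 3, 1, 3, 0] sum 15, len 5
add 0: [8, 3, 1, 3, 0, 0] sum 15, len 6
add 1: [3, 1, 3, 0, 0, 1] sum 8, len 6
add 2: [3, 1, 3, 0, 0, 1, 2] sum 10, len 7
add 8: [1, 3, 0, 0, 1, 2, 8] sum 15, len 7
add 6: [8, 6] sum 14, len 2
add 0: [8, 6, 0] sum 14, len 3
add 3: [6, 0, 3] sum 9, len 3
add 6: [6, 0, 3, 6] sum 15, len 4
add 1: [0, 3, 6, 1] sum 10, len 4
add 8: [6, 1, 8] sum 15, len 3
add 9: [9] sum 9, len 1
add 3: [9, 3] sum 12, len 2
add 3: [9, 3, 3] sum 15, len 3
add 8: [3, 3, 8] sum 14, len 3
add 6: [8, 6] sum 14, len 2
Longest length seen: 7.

7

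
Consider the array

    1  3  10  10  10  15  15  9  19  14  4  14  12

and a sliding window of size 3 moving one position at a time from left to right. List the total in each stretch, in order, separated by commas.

1 3 10 → sum 14
3 10 10 → sum 23
10 10 10 → sum 30
10 10 15 → sum 35
10 15 15 → sum 40
15 15 9 → sum 39
15 9 19 → sum 43
9 19 14 → sum 42
19 14 4 → sum 37
14 4 14 → sum 32
4 14 12 → sum 30

14, 23, 30, 35, 40, 39, 43, 42, 37, 32, 30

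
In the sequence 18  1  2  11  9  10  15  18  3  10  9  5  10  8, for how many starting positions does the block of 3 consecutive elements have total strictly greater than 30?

(18, 1, 2) → sum 21
(1, 2, 11) → sum 14
(2, 11, 9) → sum 22
(11, 9, 10) → sum 30
(9, 10, 15) → sum 34  > 30 ✓
(10, 15, 18) → sum 43  > 30 ✓
(15, 18, 3) → sum 36  > 30 ✓
(18, 3, 10) → sum 31  > 30 ✓
(3, 10, 9) → sum 22
(10, 9, 5) → sum 24
(9, 5, 10) → sum 24
(5, 10, 8) → sum 23
4 windows satisfy the condition.

4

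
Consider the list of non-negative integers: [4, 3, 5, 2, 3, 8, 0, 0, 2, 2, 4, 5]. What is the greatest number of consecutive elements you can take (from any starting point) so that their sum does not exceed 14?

6

add 4: [4] sum 4, len 1
add 3: [4, 3] sum 7, len 2
add 5: [4, 3, 5] sum 12, len 3
add 2: [4, 3, 5, 2] sum 14, len 4
add 3: [3, 5, 2, 3] sum 13, len 4
add 8: [2, 3, 8] sum 13, len 3
add 0: [2, 3, 8, 0] sum 13, len 4
add 0: [2, 3, 8, 0, 0] sum 13, len 5
add 2: [3, 8, 0, 0, 2] sum 13, len 5
add 2: [8, 0, 0, 2, 2] sum 12, len 5
add 4: [0, 0, 2, 2, 4] sum 8, len 5
add 5: [0, 0, 2, 2, 4, 5] sum 13, len 6
Longest length seen: 6.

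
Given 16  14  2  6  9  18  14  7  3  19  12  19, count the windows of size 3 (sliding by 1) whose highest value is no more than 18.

[16, 14, 2] → max 16  ≤ 18 ✓
[14, 2, 6] → max 14  ≤ 18 ✓
[2, 6, 9] → max 9  ≤ 18 ✓
[6, 9, 18] → max 18  ≤ 18 ✓
[9, 18, 14] → max 18  ≤ 18 ✓
[18, 14, 7] → max 18  ≤ 18 ✓
[14, 7, 3] → max 14  ≤ 18 ✓
[7, 3, 19] → max 19
[3, 19, 12] → max 19
[19, 12, 19] → max 19
7 windows satisfy the condition.

7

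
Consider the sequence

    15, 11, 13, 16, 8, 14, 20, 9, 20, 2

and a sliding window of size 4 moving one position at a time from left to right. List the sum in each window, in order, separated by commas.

55, 48, 51, 58, 51, 63, 51

[15, 11, 13, 16] → sum 55
[11, 13, 16, 8] → sum 48
[13, 16, 8, 14] → sum 51
[16, 8, 14, 20] → sum 58
[8, 14, 20, 9] → sum 51
[14, 20, 9, 20] → sum 63
[20, 9, 20, 2] → sum 51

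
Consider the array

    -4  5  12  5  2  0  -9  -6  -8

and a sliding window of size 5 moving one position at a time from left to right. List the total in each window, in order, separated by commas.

Sliding a size-5 window across the 9 values:
(-4, 5, 12, 5, 2) → sum 20
(5, 12, 5, 2, 0) → sum 24
(12, 5, 2, 0, -9) → sum 10
(5, 2, 0, -9, -6) → sum -8
(2, 0, -9, -6, -8) → sum -21

20, 24, 10, -8, -21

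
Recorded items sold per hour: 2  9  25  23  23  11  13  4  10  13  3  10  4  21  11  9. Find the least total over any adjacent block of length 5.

(2, 9, 25, 23, 23) → sum 82
(9, 25, 23, 23, 11) → sum 91
(25, 23, 23, 11, 13) → sum 95
(23, 23, 11, 13, 4) → sum 74
(23, 11, 13, 4, 10) → sum 61
(11, 13, 4, 10, 13) → sum 51
(13, 4, 10, 13, 3) → sum 43
(4, 10, 13, 3, 10) → sum 40
(10, 13, 3, 10, 4) → sum 40
(13, 3, 10, 4, 21) → sum 51
(3, 10, 4, 21, 11) → sum 49
(10, 4, 21, 11, 9) → sum 55
Least of these is 40.

40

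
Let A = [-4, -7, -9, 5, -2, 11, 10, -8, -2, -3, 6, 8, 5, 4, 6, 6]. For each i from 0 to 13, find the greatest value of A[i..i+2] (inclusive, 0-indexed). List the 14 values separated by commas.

(-4, -7, -9) → max -4
(-7, -9, 5) → max 5
(-9, 5, -2) → max 5
(5, -2, 11) → max 11
(-2, 11, 10) → max 11
(11, 10, -8) → max 11
(10, -8, -2) → max 10
(-8, -2, -3) → max -2
(-2, -3, 6) → max 6
(-3, 6, 8) → max 8
(6, 8, 5) → max 8
(8, 5, 4) → max 8
(5, 4, 6) → max 6
(4, 6, 6) → max 6

-4, 5, 5, 11, 11, 11, 10, -2, 6, 8, 8, 8, 6, 6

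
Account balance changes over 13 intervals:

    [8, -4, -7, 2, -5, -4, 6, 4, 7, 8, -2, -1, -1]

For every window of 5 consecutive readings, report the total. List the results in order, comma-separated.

-6, -18, -8, 3, 8, 21, 23, 16, 11

[8, -4, -7, 2, -5] → sum -6
[-4, -7, 2, -5, -4] → sum -18
[-7, 2, -5, -4, 6] → sum -8
[2, -5, -4, 6, 4] → sum 3
[-5, -4, 6, 4, 7] → sum 8
[-4, 6, 4, 7, 8] → sum 21
[6, 4, 7, 8, -2] → sum 23
[4, 7, 8, -2, -1] → sum 16
[7, 8, -2, -1, -1] → sum 11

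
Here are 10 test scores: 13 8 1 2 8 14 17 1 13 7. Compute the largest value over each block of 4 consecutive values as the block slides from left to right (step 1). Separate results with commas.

13 8 1 2 → max 13
8 1 2 8 → max 8
1 2 8 14 → max 14
2 8 14 17 → max 17
8 14 17 1 → max 17
14 17 1 13 → max 17
17 1 13 7 → max 17

13, 8, 14, 17, 17, 17, 17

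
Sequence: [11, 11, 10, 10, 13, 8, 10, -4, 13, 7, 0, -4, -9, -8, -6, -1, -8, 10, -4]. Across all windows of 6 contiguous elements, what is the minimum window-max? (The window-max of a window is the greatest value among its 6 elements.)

Each size-6 window and its max:
[11, 11, 10, 10, 13, 8] → max 13
[11, 10, 10, 13, 8, 10] → max 13
[10, 10, 13, 8, 10, -4] → max 13
[10, 13, 8, 10, -4, 13] → max 13
[13, 8, 10, -4, 13, 7] → max 13
[8, 10, -4, 13, 7, 0] → max 13
[10, -4, 13, 7, 0, -4] → max 13
[-4, 13, 7, 0, -4, -9] → max 13
[13, 7, 0, -4, -9, -8] → max 13
[7, 0, -4, -9, -8, -6] → max 7
[0, -4, -9, -8, -6, -1] → max 0
[-4, -9, -8, -6, -1, -8] → max -1
[-9, -8, -6, -1, -8, 10] → max 10
[-8, -6, -1, -8, 10, -4] → max 10
Minimum of these is -1.

-1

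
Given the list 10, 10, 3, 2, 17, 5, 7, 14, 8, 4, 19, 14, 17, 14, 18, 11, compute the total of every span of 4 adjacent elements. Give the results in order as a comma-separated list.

Sliding a size-4 window across the 16 values:
10 10 3 2 → sum 25
10 3 2 17 → sum 32
3 2 17 5 → sum 27
2 17 5 7 → sum 31
17 5 7 14 → sum 43
5 7 14 8 → sum 34
7 14 8 4 → sum 33
14 8 4 19 → sum 45
8 4 19 14 → sum 45
4 19 14 17 → sum 54
19 14 17 14 → sum 64
14 17 14 18 → sum 63
17 14 18 11 → sum 60

25, 32, 27, 31, 43, 34, 33, 45, 45, 54, 64, 63, 60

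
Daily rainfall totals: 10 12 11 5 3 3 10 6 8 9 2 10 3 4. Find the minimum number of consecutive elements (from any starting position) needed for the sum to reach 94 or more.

14

Extend right; whenever the sum reaches 94, record the length and shrink from the left:
add 10: running sum 10 < 94
add 12: running sum 22 < 94
add 11: running sum 33 < 94
add 5: running sum 38 < 94
add 3: running sum 41 < 94
add 3: running sum 44 < 94
add 10: running sum 54 < 94
add 6: running sum 60 < 94
add 8: running sum 68 < 94
add 9: running sum 77 < 94
add 2: running sum 79 < 94
add 10: running sum 89 < 94
add 3: running sum 92 < 94
end 13: [10, 12, 11, 5, 3, 3, 10, 6, 8, 9, 2, 10, 3, 4] sum 96, len 14
Shortest qualifying length: 14.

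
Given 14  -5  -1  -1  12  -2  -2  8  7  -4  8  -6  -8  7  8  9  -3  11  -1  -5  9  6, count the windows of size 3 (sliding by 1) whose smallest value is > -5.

11

(14, -5, -1) → min -5
(-5, -1, -1) → min -5
(-1, -1, 12) → min -1  > -5 ✓
(-1, 12, -2) → min -2  > -5 ✓
(12, -2, -2) → min -2  > -5 ✓
(-2, -2, 8) → min -2  > -5 ✓
(-2, 8, 7) → min -2  > -5 ✓
(8, 7, -4) → min -4  > -5 ✓
(7, -4, 8) → min -4  > -5 ✓
(-4, 8, -6) → min -6
(8, -6, -8) → min -8
(-6, -8, 7) → min -8
(-8, 7, 8) → min -8
(7, 8, 9) → min 7  > -5 ✓
(8, 9, -3) → min -3  > -5 ✓
(9, -3, 11) → min -3  > -5 ✓
(-3, 11, -1) → min -3  > -5 ✓
(11, -1, -5) → min -5
(-1, -5, 9) → min -5
(-5, 9, 6) → min -5
11 windows satisfy the condition.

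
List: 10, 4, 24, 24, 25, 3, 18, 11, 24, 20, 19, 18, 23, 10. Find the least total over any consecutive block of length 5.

10 4 24 24 25 → sum 87
4 24 24 25 3 → sum 80
24 24 25 3 18 → sum 94
24 25 3 18 11 → sum 81
25 3 18 11 24 → sum 81
3 18 11 24 20 → sum 76
18 11 24 20 19 → sum 92
11 24 20 19 18 → sum 92
24 20 19 18 23 → sum 104
20 19 18 23 10 → sum 90
Least of these is 76.

76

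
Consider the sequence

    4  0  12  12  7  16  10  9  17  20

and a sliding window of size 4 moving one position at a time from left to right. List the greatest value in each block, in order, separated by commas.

Sliding a size-4 window across the 10 values:
[4, 0, 12, 12] → max 12
[0, 12, 12, 7] → max 12
[12, 12, 7, 16] → max 16
[12, 7, 16, 10] → max 16
[7, 16, 10, 9] → max 16
[16, 10, 9, 17] → max 17
[10, 9, 17, 20] → max 20

12, 12, 16, 16, 16, 17, 20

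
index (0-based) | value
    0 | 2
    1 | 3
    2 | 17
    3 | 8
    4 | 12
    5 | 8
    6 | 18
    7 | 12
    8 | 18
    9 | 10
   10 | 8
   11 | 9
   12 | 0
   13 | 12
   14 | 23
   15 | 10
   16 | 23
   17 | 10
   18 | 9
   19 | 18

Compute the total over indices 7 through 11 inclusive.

57

Elements at indices 7..11: 12, 18, 10, 8, 9
sum(12, 18, 10, 8, 9) = 57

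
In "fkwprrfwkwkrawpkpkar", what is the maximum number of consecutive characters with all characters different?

add f: [f] len 1
add k: [f, k] len 2
add w: [f, k, w] len 3
add p: [f, k, w, p] len 4
add r: [f, k, w, p, r] len 5
add r (repeat r, move left end past it): [r] len 1
add f: [r, f] len 2
add w: [r, f, w] len 3
add k: [r, f, w, k] len 4
add w (repeat w, move left end past it): [k, w] len 2
add k (repeat k, move left end past it): [w, k] len 2
add r: [w, k, r] len 3
add a: [w, k, r, a] len 4
add w (repeat w, move left end past it): [k, r, a, w] len 4
add p: [k, r, a, w, p] len 5
add k (repeat k, move left end past it): [r, a, w, p, k] len 5
add p (repeat p, move left end past it): [k, p] len 2
add k (repeat k, move left end past it): [p, k] len 2
add a: [p, k, a] len 3
add r: [p, k, a, r] len 4
Longest all-distinct length: 5.

5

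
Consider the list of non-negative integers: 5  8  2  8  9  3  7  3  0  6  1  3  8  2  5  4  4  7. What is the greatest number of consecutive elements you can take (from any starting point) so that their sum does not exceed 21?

Extend to the right; shrink from the left whenever the sum exceeds 21:
add 5: [5] sum 5, len 1
add 8: [5, 8] sum 13, len 2
add 2: [5, 8, 2] sum 15, len 3
add 8: [8, 2, 8] sum 18, len 3
add 9: [2, 8, 9] sum 19, len 3
add 3: [8, 9, 3] sum 20, len 3
add 7: [9, 3, 7] sum 19, len 3
add 3: [3, 7, 3] sum 13, len 3
add 0: [3, 7, 3, 0] sum 13, len 4
add 6: [3, 7, 3, 0, 6] sum 19, len 5
add 1: [3, 7, 3, 0, 6, 1] sum 20, len 6
add 3: [7, 3, 0, 6, 1, 3] sum 20, len 6
add 8: [3, 0, 6, 1, 3, 8] sum 21, len 6
add 2: [0, 6, 1, 3, 8, 2] sum 20, len 6
add 5: [1, 3, 8, 2, 5] sum 19, len 5
add 4: [8, 2, 5, 4] sum 19, len 4
add 4: [2, 5, 4, 4] sum 15, len 4
add 7: [5, 4, 4, 7] sum 20, len 4
Longest length seen: 6.

6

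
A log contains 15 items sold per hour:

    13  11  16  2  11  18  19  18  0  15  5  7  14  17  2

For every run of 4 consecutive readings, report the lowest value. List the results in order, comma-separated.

(13, 11, 16, 2) → min 2
(11, 16, 2, 11) → min 2
(16, 2, 11, 18) → min 2
(2, 11, 18, 19) → min 2
(11, 18, 19, 18) → min 11
(18, 19, 18, 0) → min 0
(19, 18, 0, 15) → min 0
(18, 0, 15, 5) → min 0
(0, 15, 5, 7) → min 0
(15, 5, 7, 14) → min 5
(5, 7, 14, 17) → min 5
(7, 14, 17, 2) → min 2

2, 2, 2, 2, 11, 0, 0, 0, 0, 5, 5, 2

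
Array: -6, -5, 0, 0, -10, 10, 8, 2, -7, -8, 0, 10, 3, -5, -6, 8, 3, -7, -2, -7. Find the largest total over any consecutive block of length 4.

[-6, -5, 0, 0] → sum -11
[-5, 0, 0, -10] → sum -15
[0, 0, -10, 10] → sum 0
[0, -10, 10, 8] → sum 8
[-10, 10, 8, 2] → sum 10
[10, 8, 2, -7] → sum 13
[8, 2, -7, -8] → sum -5
[2, -7, -8, 0] → sum -13
[-7, -8, 0, 10] → sum -5
[-8, 0, 10, 3] → sum 5
[0, 10, 3, -5] → sum 8
[10, 3, -5, -6] → sum 2
[3, -5, -6, 8] → sum 0
[-5, -6, 8, 3] → sum 0
[-6, 8, 3, -7] → sum -2
[8, 3, -7, -2] → sum 2
[3, -7, -2, -7] → sum -13
Largest of these is 13.

13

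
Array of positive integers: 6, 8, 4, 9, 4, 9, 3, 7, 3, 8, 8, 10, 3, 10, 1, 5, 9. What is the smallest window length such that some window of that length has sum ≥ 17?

2

Extend right; whenever the sum reaches 17, record the length and shrink from the left:
add 6: running sum 6 < 17
add 8: running sum 14 < 17
end 2: [6, 8, 4] sum 18, len 3
end 3: [8, 4, 9] sum 21, len 3
end 4: [4, 9, 4] sum 17, len 3
end 5: [9, 4, 9] sum 22, len 3
end 6: [9, 4, 9, 3] sum 25, len 4
end 7: [9, 3, 7] sum 19, len 3
end 8: [9, 3, 7, 3] sum 22, len 4
end 9: [7, 3, 8] sum 18, len 3
end 10: [3, 8, 8] sum 19, len 3
end 11: [8, 10] sum 18, len 2
end 12: [8, 10, 3] sum 21, len 3
end 13: [10, 3, 10] sum 23, len 3
end 14: [10, 3, 10, 1] sum 24, len 4
end 15: [3, 10, 1, 5] sum 19, len 4
end 16: [10, 1, 5, 9] sum 25, len 4
Shortest qualifying length: 2.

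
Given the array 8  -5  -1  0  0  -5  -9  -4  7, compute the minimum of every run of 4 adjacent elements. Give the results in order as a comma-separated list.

(8, -5, -1, 0) → min -5
(-5, -1, 0, 0) → min -5
(-1, 0, 0, -5) → min -5
(0, 0, -5, -9) → min -9
(0, -5, -9, -4) → min -9
(-5, -9, -4, 7) → min -9

-5, -5, -5, -9, -9, -9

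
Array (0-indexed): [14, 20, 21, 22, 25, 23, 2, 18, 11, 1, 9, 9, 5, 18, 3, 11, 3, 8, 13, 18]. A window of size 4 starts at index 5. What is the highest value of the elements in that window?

23

Elements at indices 5..8: 23, 2, 18, 11
max(23, 2, 18, 11) = 23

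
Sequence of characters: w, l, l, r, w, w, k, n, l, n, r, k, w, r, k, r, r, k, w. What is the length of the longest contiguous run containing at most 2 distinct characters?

5

add w: window [w] (1 distinct), len 1
add l: window [w, l] (2 distinct), len 2
add l: window [w, l, l] (2 distinct), len 3
add r: window [l, l, r] (2 distinct), len 3
add w: window [r, w] (2 distinct), len 2
add w: window [r, w, w] (2 distinct), len 3
add k: window [w, w, k] (2 distinct), len 3
add n: window [k, n] (2 distinct), len 2
add l: window [n, l] (2 distinct), len 2
add n: window [n, l, n] (2 distinct), len 3
add r: window [n, r] (2 distinct), len 2
add k: window [r, k] (2 distinct), len 2
add w: window [k, w] (2 distinct), len 2
add r: window [w, r] (2 distinct), len 2
add k: window [r, k] (2 distinct), len 2
add r: window [r, k, r] (2 distinct), len 3
add r: window [r, k, r, r] (2 distinct), len 4
add k: window [r, k, r, r, k] (2 distinct), len 5
add w: window [k, w] (2 distinct), len 2
Longest length with ≤2 distinct: 5.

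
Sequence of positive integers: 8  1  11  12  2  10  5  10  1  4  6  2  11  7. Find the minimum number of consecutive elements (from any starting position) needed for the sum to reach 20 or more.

2

add 8: running sum 8 < 20
add 1: running sum 9 < 20
end 2: [8, 1, 11] sum 20, len 3
end 3: [11, 12] sum 23, len 2
end 4: [11, 12, 2] sum 25, len 3
end 5: [12, 2, 10] sum 24, len 3
end 6: [12, 2, 10, 5] sum 29, len 4
end 7: [10, 5, 10] sum 25, len 3
end 8: [10, 5, 10, 1] sum 26, len 4
end 9: [5, 10, 1, 4] sum 20, len 4
end 10: [10, 1, 4, 6] sum 21, len 4
end 11: [10, 1, 4, 6, 2] sum 23, len 5
end 12: [4, 6, 2, 11] sum 23, len 4
end 13: [2, 11, 7] sum 20, len 3
Shortest qualifying length: 2.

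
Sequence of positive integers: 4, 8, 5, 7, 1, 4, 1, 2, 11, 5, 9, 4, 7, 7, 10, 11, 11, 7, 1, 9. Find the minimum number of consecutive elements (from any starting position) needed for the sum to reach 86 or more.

12

add 4: running sum 4 < 86
add 8: running sum 12 < 86
add 5: running sum 17 < 86
add 7: running sum 24 < 86
add 1: running sum 25 < 86
add 4: running sum 29 < 86
add 1: running sum 30 < 86
add 2: running sum 32 < 86
add 11: running sum 43 < 86
add 5: running sum 48 < 86
add 9: running sum 57 < 86
add 4: running sum 61 < 86
add 7: running sum 68 < 86
add 7: running sum 75 < 86
add 10: running sum 85 < 86
add 11: shortest ending here [8, 5, 7, 1, 4, 1, 2, 11, 5, 9, 4, 7, 7, 10, 11] sum 92, len 15
add 11: shortest ending here [7, 1, 4, 1, 2, 11, 5, 9, 4, 7, 7, 10, 11, 11] sum 90, len 14
add 7: shortest ending here [4, 1, 2, 11, 5, 9, 4, 7, 7, 10, 11, 11, 7] sum 89, len 13
add 1: shortest ending here [1, 2, 11, 5, 9, 4, 7, 7, 10, 11, 11, 7, 1] sum 86, len 13
add 9: shortest ending here [11, 5, 9, 4, 7, 7, 10, 11, 11, 7, 1, 9] sum 92, len 12
Shortest qualifying length: 12.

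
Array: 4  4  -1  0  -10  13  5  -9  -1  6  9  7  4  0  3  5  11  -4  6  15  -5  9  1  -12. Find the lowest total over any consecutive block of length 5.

4 4 -1 0 -10 → sum -3
4 -1 0 -10 13 → sum 6
-1 0 -10 13 5 → sum 7
0 -10 13 5 -9 → sum -1
-10 13 5 -9 -1 → sum -2
13 5 -9 -1 6 → sum 14
5 -9 -1 6 9 → sum 10
-9 -1 6 9 7 → sum 12
-1 6 9 7 4 → sum 25
6 9 7 4 0 → sum 26
9 7 4 0 3 → sum 23
7 4 0 3 5 → sum 19
4 0 3 5 11 → sum 23
0 3 5 11 -4 → sum 15
3 5 11 -4 6 → sum 21
5 11 -4 6 15 → sum 33
11 -4 6 15 -5 → sum 23
-4 6 15 -5 9 → sum 21
6 15 -5 9 1 → sum 26
15 -5 9 1 -12 → sum 8
Lowest of these is -3.

-3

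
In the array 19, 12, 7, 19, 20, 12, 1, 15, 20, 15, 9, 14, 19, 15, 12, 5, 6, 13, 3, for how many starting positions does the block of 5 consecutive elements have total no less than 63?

10

(19, 12, 7, 19, 20) → sum 77  ≥ 63 ✓
(12, 7, 19, 20, 12) → sum 70  ≥ 63 ✓
(7, 19, 20, 12, 1) → sum 59
(19, 20, 12, 1, 15) → sum 67  ≥ 63 ✓
(20, 12, 1, 15, 20) → sum 68  ≥ 63 ✓
(12, 1, 15, 20, 15) → sum 63  ≥ 63 ✓
(1, 15, 20, 15, 9) → sum 60
(15, 20, 15, 9, 14) → sum 73  ≥ 63 ✓
(20, 15, 9, 14, 19) → sum 77  ≥ 63 ✓
(15, 9, 14, 19, 15) → sum 72  ≥ 63 ✓
(9, 14, 19, 15, 12) → sum 69  ≥ 63 ✓
(14, 19, 15, 12, 5) → sum 65  ≥ 63 ✓
(19, 15, 12, 5, 6) → sum 57
(15, 12, 5, 6, 13) → sum 51
(12, 5, 6, 13, 3) → sum 39
10 windows satisfy the condition.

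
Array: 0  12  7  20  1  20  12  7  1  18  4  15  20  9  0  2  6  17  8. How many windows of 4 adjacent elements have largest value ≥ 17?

15

(0, 12, 7, 20) → max 20  ≥ 17 ✓
(12, 7, 20, 1) → max 20  ≥ 17 ✓
(7, 20, 1, 20) → max 20  ≥ 17 ✓
(20, 1, 20, 12) → max 20  ≥ 17 ✓
(1, 20, 12, 7) → max 20  ≥ 17 ✓
(20, 12, 7, 1) → max 20  ≥ 17 ✓
(12, 7, 1, 18) → max 18  ≥ 17 ✓
(7, 1, 18, 4) → max 18  ≥ 17 ✓
(1, 18, 4, 15) → max 18  ≥ 17 ✓
(18, 4, 15, 20) → max 20  ≥ 17 ✓
(4, 15, 20, 9) → max 20  ≥ 17 ✓
(15, 20, 9, 0) → max 20  ≥ 17 ✓
(20, 9, 0, 2) → max 20  ≥ 17 ✓
(9, 0, 2, 6) → max 9
(0, 2, 6, 17) → max 17  ≥ 17 ✓
(2, 6, 17, 8) → max 17  ≥ 17 ✓
15 windows satisfy the condition.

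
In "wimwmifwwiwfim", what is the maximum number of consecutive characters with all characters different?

4

add w: [w] len 1
add i: [w, i] len 2
add m: [w, i, m] len 3
add w (repeat w, move left end past it): [i, m, w] len 3
add m (repeat m, move left end past it): [w, m] len 2
add i: [w, m, i] len 3
add f: [w, m, i, f] len 4
add w (repeat w, move left end past it): [m, i, f, w] len 4
add w (repeat w, move left end past it): [w] len 1
add i: [w, i] len 2
add w (repeat w, move left end past it): [i, w] len 2
add f: [i, w, f] len 3
add i (repeat i, move left end past it): [w, f, i] len 3
add m: [w, f, i, m] len 4
Longest all-distinct length: 4.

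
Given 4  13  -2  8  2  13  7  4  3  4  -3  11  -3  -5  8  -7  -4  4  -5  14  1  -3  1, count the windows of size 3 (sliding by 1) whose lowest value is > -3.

8

[4, 13, -2] → min -2  > -3 ✓
[13, -2, 8] → min -2  > -3 ✓
[-2, 8, 2] → min -2  > -3 ✓
[8, 2, 13] → min 2  > -3 ✓
[2, 13, 7] → min 2  > -3 ✓
[13, 7, 4] → min 4  > -3 ✓
[7, 4, 3] → min 3  > -3 ✓
[4, 3, 4] → min 3  > -3 ✓
[3, 4, -3] → min -3
[4, -3, 11] → min -3
[-3, 11, -3] → min -3
[11, -3, -5] → min -5
[-3, -5, 8] → min -5
[-5, 8, -7] → min -7
[8, -7, -4] → min -7
[-7, -4, 4] → min -7
[-4, 4, -5] → min -5
[4, -5, 14] → min -5
[-5, 14, 1] → min -5
[14, 1, -3] → min -3
[1, -3, 1] → min -3
8 windows satisfy the condition.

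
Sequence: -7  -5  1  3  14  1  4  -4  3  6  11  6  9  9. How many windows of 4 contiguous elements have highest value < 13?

[-7, -5, 1, 3] → max 3  < 13 ✓
[-5, 1, 3, 14] → max 14
[1, 3, 14, 1] → max 14
[3, 14, 1, 4] → max 14
[14, 1, 4, -4] → max 14
[1, 4, -4, 3] → max 4  < 13 ✓
[4, -4, 3, 6] → max 6  < 13 ✓
[-4, 3, 6, 11] → max 11  < 13 ✓
[3, 6, 11, 6] → max 11  < 13 ✓
[6, 11, 6, 9] → max 11  < 13 ✓
[11, 6, 9, 9] → max 11  < 13 ✓
7 windows satisfy the condition.

7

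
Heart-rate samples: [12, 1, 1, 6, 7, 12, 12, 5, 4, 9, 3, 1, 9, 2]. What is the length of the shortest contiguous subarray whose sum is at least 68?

add 12: running sum 12 < 68
add 1: running sum 13 < 68
add 1: running sum 14 < 68
add 6: running sum 20 < 68
add 7: running sum 27 < 68
add 12: running sum 39 < 68
add 12: running sum 51 < 68
add 5: running sum 56 < 68
add 4: running sum 60 < 68
end 9: [12, 1, 1, 6, 7, 12, 12, 5, 4, 9] sum 69, len 10
end 10: [12, 1, 1, 6, 7, 12, 12, 5, 4, 9, 3] sum 72, len 11
end 11: [12, 1, 1, 6, 7, 12, 12, 5, 4, 9, 3, 1] sum 73, len 12
end 12: [6, 7, 12, 12, 5, 4, 9, 3, 1, 9] sum 68, len 10
end 13: [6, 7, 12, 12, 5, 4, 9, 3, 1, 9, 2] sum 70, len 11
Shortest qualifying length: 10.

10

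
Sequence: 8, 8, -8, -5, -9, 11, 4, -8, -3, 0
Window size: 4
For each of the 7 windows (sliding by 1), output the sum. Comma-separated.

3, -14, -11, 1, -2, 4, -7

[8, 8, -8, -5] → sum 3
[8, -8, -5, -9] → sum -14
[-8, -5, -9, 11] → sum -11
[-5, -9, 11, 4] → sum 1
[-9, 11, 4, -8] → sum -2
[11, 4, -8, -3] → sum 4
[4, -8, -3, 0] → sum -7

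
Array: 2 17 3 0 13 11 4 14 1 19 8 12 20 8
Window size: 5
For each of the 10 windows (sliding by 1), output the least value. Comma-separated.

(2, 17, 3, 0, 13) → min 0
(17, 3, 0, 13, 11) → min 0
(3, 0, 13, 11, 4) → min 0
(0, 13, 11, 4, 14) → min 0
(13, 11, 4, 14, 1) → min 1
(11, 4, 14, 1, 19) → min 1
(4, 14, 1, 19, 8) → min 1
(14, 1, 19, 8, 12) → min 1
(1, 19, 8, 12, 20) → min 1
(19, 8, 12, 20, 8) → min 8

0, 0, 0, 0, 1, 1, 1, 1, 1, 8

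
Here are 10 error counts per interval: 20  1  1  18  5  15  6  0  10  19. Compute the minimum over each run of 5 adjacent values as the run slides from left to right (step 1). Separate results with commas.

[20, 1, 1, 18, 5] → min 1
[1, 1, 18, 5, 15] → min 1
[1, 18, 5, 15, 6] → min 1
[18, 5, 15, 6, 0] → min 0
[5, 15, 6, 0, 10] → min 0
[15, 6, 0, 10, 19] → min 0

1, 1, 1, 0, 0, 0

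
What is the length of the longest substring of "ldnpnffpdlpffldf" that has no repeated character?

add l: [l] len 1
add d: [l, d] len 2
add n: [l, d, n] len 3
add p: [l, d, n, p] len 4
add n (repeat n, move left end past it): [p, n] len 2
add f: [p, n, f] len 3
add f (repeat f, move left end past it): [f] len 1
add p: [f, p] len 2
add d: [f, p, d] len 3
add l: [f, p, d, l] len 4
add p (repeat p, move left end past it): [d, l, p] len 3
add f: [d, l, p, f] len 4
add f (repeat f, move left end past it): [f] len 1
add l: [f, l] len 2
add d: [f, l, d] len 3
add f (repeat f, move left end past it): [l, d, f] len 3
Longest all-distinct length: 4.

4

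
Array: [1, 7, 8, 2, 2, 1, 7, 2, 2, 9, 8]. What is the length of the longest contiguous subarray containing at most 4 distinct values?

add 1: window [1] (1 distinct), len 1
add 7: window [1, 7] (2 distinct), len 2
add 8: window [1, 7, 8] (3 distinct), len 3
add 2: window [1, 7, 8, 2] (4 distinct), len 4
add 2: window [1, 7, 8, 2, 2] (4 distinct), len 5
add 1: window [1, 7, 8, 2, 2, 1] (4 distinct), len 6
add 7: window [1, 7, 8, 2, 2, 1, 7] (4 distinct), len 7
add 2: window [1, 7, 8, 2, 2, 1, 7, 2] (4 distinct), len 8
add 2: window [1, 7, 8, 2, 2, 1, 7, 2, 2] (4 distinct), len 9
add 9: window [2, 2, 1, 7, 2, 2, 9] (4 distinct), len 7
add 8: window [7, 2, 2, 9, 8] (4 distinct), len 5
Longest length with ≤4 distinct: 9.

9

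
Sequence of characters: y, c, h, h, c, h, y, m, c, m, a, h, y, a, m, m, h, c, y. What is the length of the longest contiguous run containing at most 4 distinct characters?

10

[y] 1 distinct, len 1
[y, c] 2 distinct, len 2
[y, c, h] 3 distinct, len 3
[y, c, h, h] 3 distinct, len 4
[y, c, h, h, c] 3 distinct, len 5
[y, c, h, h, c, h] 3 distinct, len 6
[y, c, h, h, c, h, y] 3 distinct, len 7
[y, c, h, h, c, h, y, m] 4 distinct, len 8
[y, c, h, h, c, h, y, m, c] 4 distinct, len 9
[y, c, h, h, c, h, y, m, c, m] 4 distinct, len 10
[y, m, c, m, a] 4 distinct, len 5
[m, c, m, a, h] 4 distinct, len 5
[m, a, h, y] 4 distinct, len 4
[m, a, h, y, a] 4 distinct, len 5
[m, a, h, y, a, m] 4 distinct, len 6
[m, a, h, y, a, m, m] 4 distinct, len 7
[m, a, h, y, a, m, m, h] 4 distinct, len 8
[a, m, m, h, c] 4 distinct, len 5
[m, m, h, c, y] 4 distinct, len 5
Longest length with ≤4 distinct: 10.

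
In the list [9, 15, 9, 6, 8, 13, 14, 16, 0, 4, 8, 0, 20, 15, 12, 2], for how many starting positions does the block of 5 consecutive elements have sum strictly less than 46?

9 15 9 6 8 → sum 47
15 9 6 8 13 → sum 51
9 6 8 13 14 → sum 50
6 8 13 14 16 → sum 57
8 13 14 16 0 → sum 51
13 14 16 0 4 → sum 47
14 16 0 4 8 → sum 42  < 46 ✓
16 0 4 8 0 → sum 28  < 46 ✓
0 4 8 0 20 → sum 32  < 46 ✓
4 8 0 20 15 → sum 47
8 0 20 15 12 → sum 55
0 20 15 12 2 → sum 49
3 windows satisfy the condition.

3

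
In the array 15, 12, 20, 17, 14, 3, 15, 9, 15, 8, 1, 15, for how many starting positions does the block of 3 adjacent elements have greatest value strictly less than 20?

7

(15, 12, 20) → max 20
(12, 20, 17) → max 20
(20, 17, 14) → max 20
(17, 14, 3) → max 17  < 20 ✓
(14, 3, 15) → max 15  < 20 ✓
(3, 15, 9) → max 15  < 20 ✓
(15, 9, 15) → max 15  < 20 ✓
(9, 15, 8) → max 15  < 20 ✓
(15, 8, 1) → max 15  < 20 ✓
(8, 1, 15) → max 15  < 20 ✓
7 windows satisfy the condition.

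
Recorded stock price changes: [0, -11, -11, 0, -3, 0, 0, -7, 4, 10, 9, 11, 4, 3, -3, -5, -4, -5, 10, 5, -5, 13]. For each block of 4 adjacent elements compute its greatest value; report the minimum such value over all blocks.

Window maxs for each of the 19 positions:
(0, -11, -11, 0) → max 0
(-11, -11, 0, -3) → max 0
(-11, 0, -3, 0) → max 0
(0, -3, 0, 0) → max 0
(-3, 0, 0, -7) → max 0
(0, 0, -7, 4) → max 4
(0, -7, 4, 10) → max 10
(-7, 4, 10, 9) → max 10
(4, 10, 9, 11) → max 11
(10, 9, 11, 4) → max 11
(9, 11, 4, 3) → max 11
(11, 4, 3, -3) → max 11
(4, 3, -3, -5) → max 4
(3, -3, -5, -4) → max 3
(-3, -5, -4, -5) → max -3
(-5, -4, -5, 10) → max 10
(-4, -5, 10, 5) → max 10
(-5, 10, 5, -5) → max 10
(10, 5, -5, 13) → max 13
Minimum of these is -3.

-3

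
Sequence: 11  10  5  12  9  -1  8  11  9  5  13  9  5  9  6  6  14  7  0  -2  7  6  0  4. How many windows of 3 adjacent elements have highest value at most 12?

16

(11, 10, 5) → max 11  ≤ 12 ✓
(10, 5, 12) → max 12  ≤ 12 ✓
(5, 12, 9) → max 12  ≤ 12 ✓
(12, 9, -1) → max 12  ≤ 12 ✓
(9, -1, 8) → max 9  ≤ 12 ✓
(-1, 8, 11) → max 11  ≤ 12 ✓
(8, 11, 9) → max 11  ≤ 12 ✓
(11, 9, 5) → max 11  ≤ 12 ✓
(9, 5, 13) → max 13
(5, 13, 9) → max 13
(13, 9, 5) → max 13
(9, 5, 9) → max 9  ≤ 12 ✓
(5, 9, 6) → max 9  ≤ 12 ✓
(9, 6, 6) → max 9  ≤ 12 ✓
(6, 6, 14) → max 14
(6, 14, 7) → max 14
(14, 7, 0) → max 14
(7, 0, -2) → max 7  ≤ 12 ✓
(0, -2, 7) → max 7  ≤ 12 ✓
(-2, 7, 6) → max 7  ≤ 12 ✓
(7, 6, 0) → max 7  ≤ 12 ✓
(6, 0, 4) → max 6  ≤ 12 ✓
16 windows satisfy the condition.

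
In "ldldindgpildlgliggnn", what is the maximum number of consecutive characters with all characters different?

add l: [l] len 1
add d: [l, d] len 2
add l (repeat l, move left end past it): [d, l] len 2
add d (repeat d, move left end past it): [l, d] len 2
add i: [l, d, i] len 3
add n: [l, d, i, n] len 4
add d (repeat d, move left end past it): [i, n, d] len 3
add g: [i, n, d, g] len 4
add p: [i, n, d, g, p] len 5
add i (repeat i, move left end past it): [n, d, g, p, i] len 5
add l: [n, d, g, p, i, l] len 6
add d (repeat d, move left end past it): [g, p, i, l, d] len 5
add l (repeat l, move left end past it): [d, l] len 2
add g: [d, l, g] len 3
add l (repeat l, move left end past it): [g, l] len 2
add i: [g, l, i] len 3
add g (repeat g, move left end past it): [l, i, g] len 3
add g (repeat g, move left end past it): [g] len 1
add n: [g, n] len 2
add n (repeat n, move left end past it): [n] len 1
Longest all-distinct length: 6.

6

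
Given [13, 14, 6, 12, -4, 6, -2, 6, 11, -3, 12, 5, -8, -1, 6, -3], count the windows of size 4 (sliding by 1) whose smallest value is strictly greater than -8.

[13, 14, 6, 12] → min 6  > -8 ✓
[14, 6, 12, -4] → min -4  > -8 ✓
[6, 12, -4, 6] → min -4  > -8 ✓
[12, -4, 6, -2] → min -4  > -8 ✓
[-4, 6, -2, 6] → min -4  > -8 ✓
[6, -2, 6, 11] → min -2  > -8 ✓
[-2, 6, 11, -3] → min -3  > -8 ✓
[6, 11, -3, 12] → min -3  > -8 ✓
[11, -3, 12, 5] → min -3  > -8 ✓
[-3, 12, 5, -8] → min -8
[12, 5, -8, -1] → min -8
[5, -8, -1, 6] → min -8
[-8, -1, 6, -3] → min -8
9 windows satisfy the condition.

9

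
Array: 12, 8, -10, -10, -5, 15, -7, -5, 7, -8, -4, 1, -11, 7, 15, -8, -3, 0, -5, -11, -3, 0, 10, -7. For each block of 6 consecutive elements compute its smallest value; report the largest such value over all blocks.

-8

Window mins for each of the 19 positions:
(12, 8, -10, -10, -5, 15) → min -10
(8, -10, -10, -5, 15, -7) → min -10
(-10, -10, -5, 15, -7, -5) → min -10
(-10, -5, 15, -7, -5, 7) → min -10
(-5, 15, -7, -5, 7, -8) → min -8
(15, -7, -5, 7, -8, -4) → min -8
(-7, -5, 7, -8, -4, 1) → min -8
(-5, 7, -8, -4, 1, -11) → min -11
(7, -8, -4, 1, -11, 7) → min -11
(-8, -4, 1, -11, 7, 15) → min -11
(-4, 1, -11, 7, 15, -8) → min -11
(1, -11, 7, 15, -8, -3) → min -11
(-11, 7, 15, -8, -3, 0) → min -11
(7, 15, -8, -3, 0, -5) → min -8
(15, -8, -3, 0, -5, -11) → min -11
(-8, -3, 0, -5, -11, -3) → min -11
(-3, 0, -5, -11, -3, 0) → min -11
(0, -5, -11, -3, 0, 10) → min -11
(-5, -11, -3, 0, 10, -7) → min -11
Largest of these is -8.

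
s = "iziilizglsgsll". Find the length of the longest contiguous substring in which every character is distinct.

5

add i: [i] len 1
add z: [i, z] len 2
add i (repeat i, move left end past it): [z, i] len 2
add i (repeat i, move left end past it): [i] len 1
add l: [i, l] len 2
add i (repeat i, move left end past it): [l, i] len 2
add z: [l, i, z] len 3
add g: [l, i, z, g] len 4
add l (repeat l, move left end past it): [i, z, g, l] len 4
add s: [i, z, g, l, s] len 5
add g (repeat g, move left end past it): [l, s, g] len 3
add s (repeat s, move left end past it): [g, s] len 2
add l: [g, s, l] len 3
add l (repeat l, move left end past it): [l] len 1
Longest all-distinct length: 5.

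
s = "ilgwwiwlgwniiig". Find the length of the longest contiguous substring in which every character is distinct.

5

[i] len 1
[i, l] len 2
[i, l, g] len 3
[i, l, g, w] len 4
[w] len 1
[w, i] len 2
[i, w] len 2
[i, w, l] len 3
[i, w, l, g] len 4
[l, g, w] len 3
[l, g, w, n] len 4
[l, g, w, n, i] len 5
[i] len 1
[i] len 1
[i, g] len 2
Longest all-distinct length: 5.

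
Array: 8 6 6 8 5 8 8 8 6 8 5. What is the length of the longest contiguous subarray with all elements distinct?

add 8: [8] len 1
add 6: [8, 6] len 2
add 6 (repeat 6, move left end past it): [6] len 1
add 8: [6, 8] len 2
add 5: [6, 8, 5] len 3
add 8 (repeat 8, move left end past it): [5, 8] len 2
add 8 (repeat 8, move left end past it): [8] len 1
add 8 (repeat 8, move left end past it): [8] len 1
add 6: [8, 6] len 2
add 8 (repeat 8, move left end past it): [6, 8] len 2
add 5: [6, 8, 5] len 3
Longest all-distinct length: 3.

3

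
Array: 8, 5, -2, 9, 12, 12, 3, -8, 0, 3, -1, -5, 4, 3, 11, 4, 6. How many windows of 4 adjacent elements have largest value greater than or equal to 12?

(8, 5, -2, 9) → max 9
(5, -2, 9, 12) → max 12  ≥ 12 ✓
(-2, 9, 12, 12) → max 12  ≥ 12 ✓
(9, 12, 12, 3) → max 12  ≥ 12 ✓
(12, 12, 3, -8) → max 12  ≥ 12 ✓
(12, 3, -8, 0) → max 12  ≥ 12 ✓
(3, -8, 0, 3) → max 3
(-8, 0, 3, -1) → max 3
(0, 3, -1, -5) → max 3
(3, -1, -5, 4) → max 4
(-1, -5, 4, 3) → max 4
(-5, 4, 3, 11) → max 11
(4, 3, 11, 4) → max 11
(3, 11, 4, 6) → max 11
5 windows satisfy the condition.

5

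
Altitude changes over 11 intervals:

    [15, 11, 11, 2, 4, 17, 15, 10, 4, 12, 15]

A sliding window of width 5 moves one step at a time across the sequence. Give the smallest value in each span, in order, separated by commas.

2, 2, 2, 2, 4, 4, 4

[15, 11, 11, 2, 4] → min 2
[11, 11, 2, 4, 17] → min 2
[11, 2, 4, 17, 15] → min 2
[2, 4, 17, 15, 10] → min 2
[4, 17, 15, 10, 4] → min 4
[17, 15, 10, 4, 12] → min 4
[15, 10, 4, 12, 15] → min 4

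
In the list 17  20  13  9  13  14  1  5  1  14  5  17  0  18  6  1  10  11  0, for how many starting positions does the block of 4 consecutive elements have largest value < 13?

17 20 13 9 → max 20
20 13 9 13 → max 20
13 9 13 14 → max 14
9 13 14 1 → max 14
13 14 1 5 → max 14
14 1 5 1 → max 14
1 5 1 14 → max 14
5 1 14 5 → max 14
1 14 5 17 → max 17
14 5 17 0 → max 17
5 17 0 18 → max 18
17 0 18 6 → max 18
0 18 6 1 → max 18
18 6 1 10 → max 18
6 1 10 11 → max 11  < 13 ✓
1 10 11 0 → max 11  < 13 ✓
2 windows satisfy the condition.

2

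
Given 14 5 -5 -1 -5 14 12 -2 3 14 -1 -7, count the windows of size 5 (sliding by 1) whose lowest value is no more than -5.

(14, 5, -5, -1, -5) → min -5  ≤ -5 ✓
(5, -5, -1, -5, 14) → min -5  ≤ -5 ✓
(-5, -1, -5, 14, 12) → min -5  ≤ -5 ✓
(-1, -5, 14, 12, -2) → min -5  ≤ -5 ✓
(-5, 14, 12, -2, 3) → min -5  ≤ -5 ✓
(14, 12, -2, 3, 14) → min -2
(12, -2, 3, 14, -1) → min -2
(-2, 3, 14, -1, -7) → min -7  ≤ -5 ✓
6 windows satisfy the condition.

6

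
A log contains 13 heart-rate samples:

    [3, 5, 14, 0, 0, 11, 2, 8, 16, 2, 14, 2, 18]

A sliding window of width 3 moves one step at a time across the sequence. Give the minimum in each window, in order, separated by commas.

[3, 5, 14] → min 3
[5, 14, 0] → min 0
[14, 0, 0] → min 0
[0, 0, 11] → min 0
[0, 11, 2] → min 0
[11, 2, 8] → min 2
[2, 8, 16] → min 2
[8, 16, 2] → min 2
[16, 2, 14] → min 2
[2, 14, 2] → min 2
[14, 2, 18] → min 2

3, 0, 0, 0, 0, 2, 2, 2, 2, 2, 2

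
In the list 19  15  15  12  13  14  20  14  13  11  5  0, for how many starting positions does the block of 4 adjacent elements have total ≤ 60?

[19, 15, 15, 12] → sum 61
[15, 15, 12, 13] → sum 55  ≤ 60 ✓
[15, 12, 13, 14] → sum 54  ≤ 60 ✓
[12, 13, 14, 20] → sum 59  ≤ 60 ✓
[13, 14, 20, 14] → sum 61
[14, 20, 14, 13] → sum 61
[20, 14, 13, 11] → sum 58  ≤ 60 ✓
[14, 13, 11, 5] → sum 43  ≤ 60 ✓
[13, 11, 5, 0] → sum 29  ≤ 60 ✓
6 windows satisfy the condition.

6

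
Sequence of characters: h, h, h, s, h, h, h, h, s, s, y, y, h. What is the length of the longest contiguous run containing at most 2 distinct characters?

10

[h] 1 distinct, len 1
[h, h] 1 distinct, len 2
[h, h, h] 1 distinct, len 3
[h, h, h, s] 2 distinct, len 4
[h, h, h, s, h] 2 distinct, len 5
[h, h, h, s, h, h] 2 distinct, len 6
[h, h, h, s, h, h, h] 2 distinct, len 7
[h, h, h, s, h, h, h, h] 2 distinct, len 8
[h, h, h, s, h, h, h, h, s] 2 distinct, len 9
[h, h, h, s, h, h, h, h, s, s] 2 distinct, len 10
[s, s, y] 2 distinct, len 3
[s, s, y, y] 2 distinct, len 4
[y, y, h] 2 distinct, len 3
Longest length with ≤2 distinct: 10.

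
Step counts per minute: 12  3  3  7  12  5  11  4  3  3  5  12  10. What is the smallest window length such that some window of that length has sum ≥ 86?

13

add 12: running sum 12 < 86
add 3: running sum 15 < 86
add 3: running sum 18 < 86
add 7: running sum 25 < 86
add 12: running sum 37 < 86
add 5: running sum 42 < 86
add 11: running sum 53 < 86
add 4: running sum 57 < 86
add 3: running sum 60 < 86
add 3: running sum 63 < 86
add 5: running sum 68 < 86
add 12: running sum 80 < 86
end 12: [12, 3, 3, 7, 12, 5, 11, 4, 3, 3, 5, 12, 10] sum 90, len 13
Shortest qualifying length: 13.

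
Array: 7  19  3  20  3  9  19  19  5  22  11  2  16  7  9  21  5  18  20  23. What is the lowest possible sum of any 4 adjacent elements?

34

Each size-4 window and its sum:
(7, 19, 3, 20) → sum 49
(19, 3, 20, 3) → sum 45
(3, 20, 3, 9) → sum 35
(20, 3, 9, 19) → sum 51
(3, 9, 19, 19) → sum 50
(9, 19, 19, 5) → sum 52
(19, 19, 5, 22) → sum 65
(19, 5, 22, 11) → sum 57
(5, 22, 11, 2) → sum 40
(22, 11, 2, 16) → sum 51
(11, 2, 16, 7) → sum 36
(2, 16, 7, 9) → sum 34
(16, 7, 9, 21) → sum 53
(7, 9, 21, 5) → sum 42
(9, 21, 5, 18) → sum 53
(21, 5, 18, 20) → sum 64
(5, 18, 20, 23) → sum 66
Lowest of these is 34.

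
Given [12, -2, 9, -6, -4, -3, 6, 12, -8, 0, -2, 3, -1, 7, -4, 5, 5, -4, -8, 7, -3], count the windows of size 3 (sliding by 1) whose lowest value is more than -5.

12 -2 9 → min -2  > -5 ✓
-2 9 -6 → min -6
9 -6 -4 → min -6
-6 -4 -3 → min -6
-4 -3 6 → min -4  > -5 ✓
-3 6 12 → min -3  > -5 ✓
6 12 -8 → min -8
12 -8 0 → min -8
-8 0 -2 → min -8
0 -2 3 → min -2  > -5 ✓
-2 3 -1 → min -2  > -5 ✓
3 -1 7 → min -1  > -5 ✓
-1 7 -4 → min -4  > -5 ✓
7 -4 5 → min -4  > -5 ✓
-4 5 5 → min -4  > -5 ✓
5 5 -4 → min -4  > -5 ✓
5 -4 -8 → min -8
-4 -8 7 → min -8
-8 7 -3 → min -8
10 windows satisfy the condition.

10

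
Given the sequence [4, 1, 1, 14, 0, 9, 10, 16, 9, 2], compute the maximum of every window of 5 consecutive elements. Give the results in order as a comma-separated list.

14, 14, 14, 16, 16, 16

(4, 1, 1, 14, 0) → max 14
(1, 1, 14, 0, 9) → max 14
(1, 14, 0, 9, 10) → max 14
(14, 0, 9, 10, 16) → max 16
(0, 9, 10, 16, 9) → max 16
(9, 10, 16, 9, 2) → max 16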